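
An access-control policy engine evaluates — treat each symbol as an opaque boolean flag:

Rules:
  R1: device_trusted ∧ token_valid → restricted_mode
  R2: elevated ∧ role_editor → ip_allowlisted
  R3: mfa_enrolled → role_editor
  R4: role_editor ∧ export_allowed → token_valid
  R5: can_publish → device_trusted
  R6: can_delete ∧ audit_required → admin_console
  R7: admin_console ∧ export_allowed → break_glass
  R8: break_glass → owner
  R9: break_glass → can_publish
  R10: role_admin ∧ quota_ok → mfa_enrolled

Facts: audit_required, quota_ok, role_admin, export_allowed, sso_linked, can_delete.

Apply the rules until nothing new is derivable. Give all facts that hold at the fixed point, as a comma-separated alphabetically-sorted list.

Round 1 fires R6, R10, giving admin_console, mfa_enrolled.
Round 2 fires R3, R7, giving role_editor, break_glass.
Round 3 fires R4, R8, R9, giving token_valid, owner, can_publish.
Round 4 fires R5, giving device_trusted.
Round 5 fires R1, giving restricted_mode.

admin_console, audit_required, break_glass, can_delete, can_publish, device_trusted, export_allowed, mfa_enrolled, owner, quota_ok, restricted_mode, role_admin, role_editor, sso_linked, token_valid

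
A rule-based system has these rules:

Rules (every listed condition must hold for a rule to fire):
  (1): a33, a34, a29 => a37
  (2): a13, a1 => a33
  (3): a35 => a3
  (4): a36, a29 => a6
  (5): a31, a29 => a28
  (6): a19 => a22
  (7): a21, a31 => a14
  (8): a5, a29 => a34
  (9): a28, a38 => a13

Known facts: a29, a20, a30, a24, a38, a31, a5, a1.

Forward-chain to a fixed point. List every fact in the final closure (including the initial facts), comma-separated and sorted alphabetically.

a1, a13, a20, a24, a28, a29, a30, a31, a33, a34, a37, a38, a5

Round 1 fires (5), (8), giving a28, a34.
Round 2 fires (9), giving a13.
Round 3 fires (2), giving a33.
Round 4 fires (1), giving a37.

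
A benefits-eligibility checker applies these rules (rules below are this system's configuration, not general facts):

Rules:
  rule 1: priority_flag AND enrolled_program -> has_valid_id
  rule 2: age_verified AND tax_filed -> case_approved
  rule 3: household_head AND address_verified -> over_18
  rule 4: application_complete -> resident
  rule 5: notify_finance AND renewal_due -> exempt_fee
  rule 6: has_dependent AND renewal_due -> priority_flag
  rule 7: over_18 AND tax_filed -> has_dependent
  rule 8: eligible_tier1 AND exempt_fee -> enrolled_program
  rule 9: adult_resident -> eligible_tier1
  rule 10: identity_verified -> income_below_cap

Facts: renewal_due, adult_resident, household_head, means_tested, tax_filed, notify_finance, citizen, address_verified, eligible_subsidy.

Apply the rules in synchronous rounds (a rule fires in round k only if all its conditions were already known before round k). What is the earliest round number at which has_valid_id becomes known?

4

Round 1 fires rule 3, rule 5, rule 9, giving over_18, exempt_fee, eligible_tier1.
Round 2 fires rule 7, rule 8, giving has_dependent, enrolled_program.
Round 3 fires rule 6, giving priority_flag.
Round 4 fires rule 1, giving has_valid_id.
has_valid_id first appears in round 4.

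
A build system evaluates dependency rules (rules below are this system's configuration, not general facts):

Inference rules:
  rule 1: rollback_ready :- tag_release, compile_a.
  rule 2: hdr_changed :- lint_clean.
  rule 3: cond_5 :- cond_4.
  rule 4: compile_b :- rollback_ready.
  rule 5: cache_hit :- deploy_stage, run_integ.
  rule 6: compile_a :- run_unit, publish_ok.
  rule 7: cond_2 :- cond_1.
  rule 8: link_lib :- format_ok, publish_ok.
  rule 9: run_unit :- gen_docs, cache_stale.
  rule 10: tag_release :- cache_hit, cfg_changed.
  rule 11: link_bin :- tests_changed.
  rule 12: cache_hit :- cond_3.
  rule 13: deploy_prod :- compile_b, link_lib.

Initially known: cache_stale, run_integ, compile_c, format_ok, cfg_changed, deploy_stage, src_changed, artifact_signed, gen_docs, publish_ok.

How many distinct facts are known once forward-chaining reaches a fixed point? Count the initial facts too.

[1] rule 5 [cache_hit :- deploy_stage, run_integ.]; rule 8 [link_lib :- format_ok, publish_ok.]; rule 9 [run_unit :- gen_docs, cache_stale.]. ⇒ new: cache_hit, link_lib, run_unit.
[2] rule 6 [compile_a :- run_unit, publish_ok.]; rule 10 [tag_release :- cache_hit, cfg_changed.]. ⇒ new: compile_a, tag_release.
[3] rule 1 [rollback_ready :- tag_release, compile_a.]. ⇒ new: rollback_ready.
[4] rule 4 [compile_b :- rollback_ready.]. ⇒ new: compile_b.
[5] rule 13 [deploy_prod :- compile_b, link_lib.]. ⇒ new: deploy_prod.
Closure: {artifact_signed, cache_hit, cache_stale, cfg_changed, compile_a, compile_b, compile_c, deploy_prod, deploy_stage, format_ok, gen_docs, link_lib, publish_ok, rollback_ready, run_integ, run_unit, src_changed, tag_release} — 18 facts.

18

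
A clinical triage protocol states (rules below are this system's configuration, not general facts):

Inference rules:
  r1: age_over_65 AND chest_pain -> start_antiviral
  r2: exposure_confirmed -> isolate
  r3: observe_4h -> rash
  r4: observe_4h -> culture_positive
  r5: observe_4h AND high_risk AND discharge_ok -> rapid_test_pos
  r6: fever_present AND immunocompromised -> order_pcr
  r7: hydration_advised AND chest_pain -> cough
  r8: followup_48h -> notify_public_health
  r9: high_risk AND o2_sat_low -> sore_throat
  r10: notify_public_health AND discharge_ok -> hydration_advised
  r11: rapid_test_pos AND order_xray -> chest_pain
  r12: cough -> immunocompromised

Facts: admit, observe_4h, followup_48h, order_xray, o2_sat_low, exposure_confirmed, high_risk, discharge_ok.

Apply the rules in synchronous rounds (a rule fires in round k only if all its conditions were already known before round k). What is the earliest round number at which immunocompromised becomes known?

Round 1 fires r2, r3, r4, r5, r8, r9, giving isolate, rash, culture_positive, rapid_test_pos, notify_public_health, sore_throat.
Round 2 fires r10, r11, giving hydration_advised, chest_pain.
Round 3 fires r7, giving cough.
Round 4 fires r12, giving immunocompromised.
immunocompromised first appears in round 4.

4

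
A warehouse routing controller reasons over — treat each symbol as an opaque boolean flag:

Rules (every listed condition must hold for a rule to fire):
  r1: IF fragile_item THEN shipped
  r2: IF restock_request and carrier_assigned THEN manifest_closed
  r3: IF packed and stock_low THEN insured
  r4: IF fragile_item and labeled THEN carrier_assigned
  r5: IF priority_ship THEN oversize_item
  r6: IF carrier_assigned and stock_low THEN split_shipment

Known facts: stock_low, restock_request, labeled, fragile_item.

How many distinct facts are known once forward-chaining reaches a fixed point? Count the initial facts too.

Round 1 fires r1, r4, giving shipped, carrier_assigned.
Round 2 fires r2, r6, giving manifest_closed, split_shipment.
Closure: {carrier_assigned, fragile_item, labeled, manifest_closed, restock_request, shipped, split_shipment, stock_low} — 8 facts.

8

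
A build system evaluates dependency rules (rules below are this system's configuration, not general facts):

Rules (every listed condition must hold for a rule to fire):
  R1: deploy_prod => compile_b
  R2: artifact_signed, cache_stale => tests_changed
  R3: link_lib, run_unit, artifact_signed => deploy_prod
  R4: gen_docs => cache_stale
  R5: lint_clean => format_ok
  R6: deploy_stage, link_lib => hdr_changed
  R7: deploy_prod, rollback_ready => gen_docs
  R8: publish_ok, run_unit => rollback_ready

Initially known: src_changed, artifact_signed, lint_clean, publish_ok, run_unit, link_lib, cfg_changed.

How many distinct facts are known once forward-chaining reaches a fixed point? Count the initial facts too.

14

[1] R3 [link_lib, run_unit, artifact_signed => deploy_prod]; R5 [lint_clean => format_ok]; R8 [publish_ok, run_unit => rollback_ready]. ⇒ new: deploy_prod, format_ok, rollback_ready.
[2] R1 [deploy_prod => compile_b]; R7 [deploy_prod, rollback_ready => gen_docs]. ⇒ new: compile_b, gen_docs.
[3] R4 [gen_docs => cache_stale]. ⇒ new: cache_stale.
[4] R2 [artifact_signed, cache_stale => tests_changed]. ⇒ new: tests_changed.
Closure: {artifact_signed, cache_stale, cfg_changed, compile_b, deploy_prod, format_ok, gen_docs, link_lib, lint_clean, publish_ok, rollback_ready, run_unit, src_changed, tests_changed} — 14 facts.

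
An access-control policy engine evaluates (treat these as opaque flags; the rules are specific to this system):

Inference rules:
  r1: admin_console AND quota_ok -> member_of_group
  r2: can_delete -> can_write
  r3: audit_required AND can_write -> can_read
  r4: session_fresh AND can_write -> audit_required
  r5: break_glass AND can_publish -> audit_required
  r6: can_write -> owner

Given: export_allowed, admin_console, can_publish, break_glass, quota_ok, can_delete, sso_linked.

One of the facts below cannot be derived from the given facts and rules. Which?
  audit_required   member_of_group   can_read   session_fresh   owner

session_fresh

Round 1 — r1, r2, r5, derive member_of_group, can_write, audit_required.
Round 2 — r3, r6, derive can_read, owner.
Derived: can_read (round 2), owner (round 2), audit_required (round 1), member_of_group (round 1). session_fresh never appears in any round.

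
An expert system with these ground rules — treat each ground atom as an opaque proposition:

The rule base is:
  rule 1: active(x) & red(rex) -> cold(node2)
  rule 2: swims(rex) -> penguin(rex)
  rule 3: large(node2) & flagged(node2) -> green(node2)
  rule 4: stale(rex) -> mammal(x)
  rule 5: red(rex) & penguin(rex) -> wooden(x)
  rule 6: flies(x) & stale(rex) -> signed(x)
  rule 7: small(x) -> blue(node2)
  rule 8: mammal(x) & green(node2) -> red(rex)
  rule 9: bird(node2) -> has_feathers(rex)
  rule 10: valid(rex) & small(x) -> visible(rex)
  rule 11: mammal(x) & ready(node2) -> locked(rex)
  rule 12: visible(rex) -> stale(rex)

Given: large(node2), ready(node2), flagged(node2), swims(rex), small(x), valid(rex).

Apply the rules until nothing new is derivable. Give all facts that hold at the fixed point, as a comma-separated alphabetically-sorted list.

blue(node2), flagged(node2), green(node2), large(node2), locked(rex), mammal(x), penguin(rex), ready(node2), red(rex), small(x), stale(rex), swims(rex), valid(rex), visible(rex), wooden(x)

Round 1 fires rule 2, rule 3, rule 7, rule 10, giving penguin(rex), green(node2), blue(node2), visible(rex).
Round 2 fires rule 12, giving stale(rex).
Round 3 fires rule 4, giving mammal(x).
Round 4 fires rule 8, rule 11, giving red(rex), locked(rex).
Round 5 fires rule 5, giving wooden(x).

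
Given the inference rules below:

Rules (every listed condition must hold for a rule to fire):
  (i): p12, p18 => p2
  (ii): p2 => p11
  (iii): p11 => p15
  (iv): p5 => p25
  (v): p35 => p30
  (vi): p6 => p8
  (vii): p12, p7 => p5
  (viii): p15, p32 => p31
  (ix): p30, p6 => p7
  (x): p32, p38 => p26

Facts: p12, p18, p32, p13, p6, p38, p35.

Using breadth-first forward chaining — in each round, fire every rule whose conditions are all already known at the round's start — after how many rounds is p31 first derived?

4

Round 1: (i) [p12, p18 => p2]; (v) [p35 => p30]; (vi) [p6 => p8]; (x) [p32, p38 => p26]. Adds p2, p30, p8, p26.
Round 2: (ii) [p2 => p11]; (ix) [p30, p6 => p7]. Adds p11, p7.
Round 3: (iii) [p11 => p15]; (vii) [p12, p7 => p5]. Adds p15, p5.
Round 4: (iv) [p5 => p25]; (viii) [p15, p32 => p31]. Adds p25, p31.
p31 first appears in round 4.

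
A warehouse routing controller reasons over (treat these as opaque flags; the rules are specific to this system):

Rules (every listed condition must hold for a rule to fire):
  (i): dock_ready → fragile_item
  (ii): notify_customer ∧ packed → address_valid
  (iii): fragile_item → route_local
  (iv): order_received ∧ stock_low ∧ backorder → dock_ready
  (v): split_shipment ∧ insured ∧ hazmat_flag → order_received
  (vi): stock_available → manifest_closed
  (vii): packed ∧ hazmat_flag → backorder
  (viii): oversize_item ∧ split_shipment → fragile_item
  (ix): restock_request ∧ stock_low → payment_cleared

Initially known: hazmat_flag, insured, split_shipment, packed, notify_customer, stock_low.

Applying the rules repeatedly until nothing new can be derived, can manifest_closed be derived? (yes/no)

no

Round 1: (ii) [notify_customer ∧ packed → address_valid]; (v) [split_shipment ∧ insured ∧ hazmat_flag → order_received]; (vii) [packed ∧ hazmat_flag → backorder]. New: address_valid, order_received, backorder.
Round 2: (iv) [order_received ∧ stock_low ∧ backorder → dock_ready]. New: dock_ready.
Round 3: (i) [dock_ready → fragile_item]. New: fragile_item.
Round 4: (iii) [fragile_item → route_local]. New: route_local.
Fixed point reached. manifest_closed is concluded only by (vi); (vi) needs stock_available (never derived).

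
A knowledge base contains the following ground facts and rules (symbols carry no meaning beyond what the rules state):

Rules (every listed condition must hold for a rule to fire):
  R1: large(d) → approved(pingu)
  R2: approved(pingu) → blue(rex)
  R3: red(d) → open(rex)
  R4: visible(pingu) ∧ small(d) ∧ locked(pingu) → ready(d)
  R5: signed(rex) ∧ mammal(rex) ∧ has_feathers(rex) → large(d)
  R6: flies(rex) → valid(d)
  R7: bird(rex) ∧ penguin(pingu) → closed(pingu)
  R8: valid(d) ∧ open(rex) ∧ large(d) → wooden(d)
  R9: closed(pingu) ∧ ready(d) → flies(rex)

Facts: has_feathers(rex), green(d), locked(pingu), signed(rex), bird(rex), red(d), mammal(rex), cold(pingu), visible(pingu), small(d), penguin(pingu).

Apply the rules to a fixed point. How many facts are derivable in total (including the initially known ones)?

[1] R3 [red(d) → open(rex)]; R4 [visible(pingu) ∧ small(d) ∧ locked(pingu) → ready(d)]; R5 [signed(rex) ∧ mammal(rex) ∧ has_feathers(rex) → large(d)]; R7 [bird(rex) ∧ penguin(pingu) → closed(pingu)]. ⇒ new: open(rex), ready(d), large(d), closed(pingu).
[2] R1 [large(d) → approved(pingu)]; R9 [closed(pingu) ∧ ready(d) → flies(rex)]. ⇒ new: approved(pingu), flies(rex).
[3] R2 [approved(pingu) → blue(rex)]; R6 [flies(rex) → valid(d)]. ⇒ new: blue(rex), valid(d).
[4] R8 [valid(d) ∧ open(rex) ∧ large(d) → wooden(d)]. ⇒ new: wooden(d).
Closure: {approved(pingu), bird(rex), blue(rex), closed(pingu), cold(pingu), flies(rex), green(d), has_feathers(rex), large(d), locked(pingu), mammal(rex), open(rex), penguin(pingu), ready(d), red(d), signed(rex), small(d), valid(d), visible(pingu), wooden(d)} — 20 facts.

20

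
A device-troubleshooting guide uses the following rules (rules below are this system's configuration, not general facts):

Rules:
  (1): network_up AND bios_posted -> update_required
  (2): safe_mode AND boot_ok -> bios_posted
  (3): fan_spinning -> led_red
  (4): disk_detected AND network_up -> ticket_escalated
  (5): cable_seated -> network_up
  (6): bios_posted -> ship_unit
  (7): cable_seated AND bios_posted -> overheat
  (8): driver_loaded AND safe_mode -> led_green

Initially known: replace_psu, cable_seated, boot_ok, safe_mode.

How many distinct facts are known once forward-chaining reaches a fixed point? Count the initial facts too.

9

Round 1: (2) [safe_mode AND boot_ok -> bios_posted]; (5) [cable_seated -> network_up]. Adds bios_posted, network_up.
Round 2: (1) [network_up AND bios_posted -> update_required]; (6) [bios_posted -> ship_unit]; (7) [cable_seated AND bios_posted -> overheat]. Adds update_required, ship_unit, overheat.
Closure: {bios_posted, boot_ok, cable_seated, network_up, overheat, replace_psu, safe_mode, ship_unit, update_required} — 9 facts.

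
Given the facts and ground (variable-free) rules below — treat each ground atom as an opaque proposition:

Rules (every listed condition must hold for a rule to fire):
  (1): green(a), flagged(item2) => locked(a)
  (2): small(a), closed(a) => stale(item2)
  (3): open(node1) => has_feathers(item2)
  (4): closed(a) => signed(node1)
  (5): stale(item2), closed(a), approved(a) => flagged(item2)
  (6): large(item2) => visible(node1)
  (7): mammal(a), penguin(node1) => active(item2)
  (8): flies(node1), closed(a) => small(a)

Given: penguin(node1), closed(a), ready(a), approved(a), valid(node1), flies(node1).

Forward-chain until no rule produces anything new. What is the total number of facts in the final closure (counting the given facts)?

Round 1 — (4), (8), derive signed(node1), small(a).
Round 2 — (2), derive stale(item2).
Round 3 — (5), derive flagged(item2).
Closure: {approved(a), closed(a), flagged(item2), flies(node1), penguin(node1), ready(a), signed(node1), small(a), stale(item2), valid(node1)} — 10 facts.

10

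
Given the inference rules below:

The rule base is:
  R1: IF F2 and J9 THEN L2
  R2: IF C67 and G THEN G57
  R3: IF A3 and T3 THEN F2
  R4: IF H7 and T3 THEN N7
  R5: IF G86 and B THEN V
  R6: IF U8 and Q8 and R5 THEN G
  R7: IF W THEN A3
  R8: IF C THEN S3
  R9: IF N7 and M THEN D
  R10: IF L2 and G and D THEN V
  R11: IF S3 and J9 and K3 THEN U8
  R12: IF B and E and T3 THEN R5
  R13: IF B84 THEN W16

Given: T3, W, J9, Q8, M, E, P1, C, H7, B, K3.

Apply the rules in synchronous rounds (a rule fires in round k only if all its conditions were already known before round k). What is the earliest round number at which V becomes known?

Round 1 — R4, R7, R8, R12, derive N7, A3, S3, R5.
Round 2 — R3, R9, R11, derive F2, D, U8.
Round 3 — R1, R6, derive L2, G.
Round 4 — R10, derive V.
V first appears in round 4.

4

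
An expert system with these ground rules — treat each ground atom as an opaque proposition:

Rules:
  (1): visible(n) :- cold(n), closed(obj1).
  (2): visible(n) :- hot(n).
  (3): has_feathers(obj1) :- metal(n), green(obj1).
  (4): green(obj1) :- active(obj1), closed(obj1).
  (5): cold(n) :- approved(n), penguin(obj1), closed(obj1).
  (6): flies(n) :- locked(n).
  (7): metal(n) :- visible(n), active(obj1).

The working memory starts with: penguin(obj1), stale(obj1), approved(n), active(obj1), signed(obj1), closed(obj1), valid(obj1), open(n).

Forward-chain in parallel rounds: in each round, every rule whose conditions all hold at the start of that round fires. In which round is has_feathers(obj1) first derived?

4

Round 1: (4) [green(obj1) :- active(obj1), closed(obj1).]; (5) [cold(n) :- approved(n), penguin(obj1), closed(obj1).]. New: green(obj1), cold(n).
Round 2: (1) [visible(n) :- cold(n), closed(obj1).]. New: visible(n).
Round 3: (7) [metal(n) :- visible(n), active(obj1).]. New: metal(n).
Round 4: (3) [has_feathers(obj1) :- metal(n), green(obj1).]. New: has_feathers(obj1).
has_feathers(obj1) first appears in round 4.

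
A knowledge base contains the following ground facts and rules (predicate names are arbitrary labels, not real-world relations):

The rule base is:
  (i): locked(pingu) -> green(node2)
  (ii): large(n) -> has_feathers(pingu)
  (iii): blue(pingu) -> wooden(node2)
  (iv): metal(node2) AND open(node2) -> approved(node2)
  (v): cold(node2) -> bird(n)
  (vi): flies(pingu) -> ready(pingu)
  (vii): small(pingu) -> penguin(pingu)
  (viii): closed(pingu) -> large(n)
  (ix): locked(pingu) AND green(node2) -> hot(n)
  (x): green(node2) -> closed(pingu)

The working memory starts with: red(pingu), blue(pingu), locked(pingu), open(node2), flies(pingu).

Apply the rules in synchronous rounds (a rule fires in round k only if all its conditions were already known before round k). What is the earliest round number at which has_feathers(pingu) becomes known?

[1] (i) [locked(pingu) -> green(node2)]; (iii) [blue(pingu) -> wooden(node2)]; (vi) [flies(pingu) -> ready(pingu)]. ⇒ new: green(node2), wooden(node2), ready(pingu).
[2] (ix) [locked(pingu) AND green(node2) -> hot(n)]; (x) [green(node2) -> closed(pingu)]. ⇒ new: hot(n), closed(pingu).
[3] (viii) [closed(pingu) -> large(n)]. ⇒ new: large(n).
[4] (ii) [large(n) -> has_feathers(pingu)]. ⇒ new: has_feathers(pingu).
has_feathers(pingu) first appears in round 4.

4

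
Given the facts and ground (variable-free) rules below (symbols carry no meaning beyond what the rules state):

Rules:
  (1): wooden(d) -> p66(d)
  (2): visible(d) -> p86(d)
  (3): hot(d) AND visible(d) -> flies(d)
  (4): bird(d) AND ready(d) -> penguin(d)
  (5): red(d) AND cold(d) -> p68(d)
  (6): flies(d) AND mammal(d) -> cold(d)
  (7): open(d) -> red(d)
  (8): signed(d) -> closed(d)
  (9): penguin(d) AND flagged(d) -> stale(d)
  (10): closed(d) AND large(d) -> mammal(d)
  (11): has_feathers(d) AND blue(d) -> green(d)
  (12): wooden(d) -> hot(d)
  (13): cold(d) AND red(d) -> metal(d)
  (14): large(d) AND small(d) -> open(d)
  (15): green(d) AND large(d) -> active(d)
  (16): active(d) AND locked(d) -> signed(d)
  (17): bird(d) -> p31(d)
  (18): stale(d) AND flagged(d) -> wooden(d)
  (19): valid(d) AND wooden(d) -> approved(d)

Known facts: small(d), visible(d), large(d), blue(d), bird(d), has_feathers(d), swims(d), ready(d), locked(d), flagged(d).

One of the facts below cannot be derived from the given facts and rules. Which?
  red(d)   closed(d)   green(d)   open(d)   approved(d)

approved(d)

Round 1 — (2), (4), (11), (14), (17), derive p86(d), penguin(d), green(d), open(d), p31(d).
Round 2 — (7), (9), (15), derive red(d), stale(d), active(d).
Round 3 — (16), (18), derive signed(d), wooden(d).
Round 4 — (1), (8), (12), derive p66(d), closed(d), hot(d).
Round 5 — (3), (10), derive flies(d), mammal(d).
Round 6 — (6), derive cold(d).
Round 7 — (5), (13), derive p68(d), metal(d).
Derived: open(d) (round 1), closed(d) (round 4), green(d) (round 1), red(d) (round 2). approved(d) never appears in any round.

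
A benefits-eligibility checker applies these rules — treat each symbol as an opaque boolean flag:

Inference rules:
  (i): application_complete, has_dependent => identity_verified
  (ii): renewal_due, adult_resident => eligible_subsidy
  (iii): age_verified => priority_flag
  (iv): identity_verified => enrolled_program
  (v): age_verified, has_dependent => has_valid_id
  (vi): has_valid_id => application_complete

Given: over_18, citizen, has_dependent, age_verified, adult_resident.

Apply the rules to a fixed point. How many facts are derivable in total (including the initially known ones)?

10

Round 1 fires (iii), (v), giving priority_flag, has_valid_id.
Round 2 fires (vi), giving application_complete.
Round 3 fires (i), giving identity_verified.
Round 4 fires (iv), giving enrolled_program.
Closure: {adult_resident, age_verified, application_complete, citizen, enrolled_program, has_dependent, has_valid_id, identity_verified, over_18, priority_flag} — 10 facts.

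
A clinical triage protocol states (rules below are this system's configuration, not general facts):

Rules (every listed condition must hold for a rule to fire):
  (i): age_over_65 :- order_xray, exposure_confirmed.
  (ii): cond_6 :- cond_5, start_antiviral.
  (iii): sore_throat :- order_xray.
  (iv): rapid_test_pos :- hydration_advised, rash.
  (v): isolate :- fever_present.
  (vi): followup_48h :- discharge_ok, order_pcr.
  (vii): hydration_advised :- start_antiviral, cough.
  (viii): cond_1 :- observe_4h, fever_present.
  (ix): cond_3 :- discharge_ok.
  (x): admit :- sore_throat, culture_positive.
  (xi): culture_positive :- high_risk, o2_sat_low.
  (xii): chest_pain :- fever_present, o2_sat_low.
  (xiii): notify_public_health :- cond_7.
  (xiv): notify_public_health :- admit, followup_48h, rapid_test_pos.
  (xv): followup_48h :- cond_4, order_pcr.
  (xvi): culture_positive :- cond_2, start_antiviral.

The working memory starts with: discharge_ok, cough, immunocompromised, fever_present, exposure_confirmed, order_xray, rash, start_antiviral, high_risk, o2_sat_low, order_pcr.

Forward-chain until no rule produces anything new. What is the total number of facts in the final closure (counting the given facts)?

22

Round 1 fires (i), (iii), (v), (vi), (vii), (ix), (xi), (xii), giving age_over_65, sore_throat, isolate, followup_48h, hydration_advised, cond_3, culture_positive, chest_pain.
Round 2 fires (iv), (x), giving rapid_test_pos, admit.
Round 3 fires (xiv), giving notify_public_health.
Closure: {admit, age_over_65, chest_pain, cond_3, cough, culture_positive, discharge_ok, exposure_confirmed, fever_present, followup_48h, high_risk, hydration_advised, immunocompromised, isolate, notify_public_health, o2_sat_low, order_pcr, order_xray, rapid_test_pos, rash, sore_throat, start_antiviral} — 22 facts.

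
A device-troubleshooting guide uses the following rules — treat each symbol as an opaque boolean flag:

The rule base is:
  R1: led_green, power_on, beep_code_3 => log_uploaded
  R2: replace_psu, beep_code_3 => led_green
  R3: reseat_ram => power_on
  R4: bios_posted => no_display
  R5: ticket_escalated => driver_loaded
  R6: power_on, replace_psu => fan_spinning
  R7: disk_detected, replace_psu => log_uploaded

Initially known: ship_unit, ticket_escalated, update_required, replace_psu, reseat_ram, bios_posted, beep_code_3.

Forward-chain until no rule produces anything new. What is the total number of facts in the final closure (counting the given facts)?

Round 1 fires R2, R3, R4, R5, giving led_green, power_on, no_display, driver_loaded.
Round 2 fires R1, R6, giving log_uploaded, fan_spinning.
Closure: {beep_code_3, bios_posted, driver_loaded, fan_spinning, led_green, log_uploaded, no_display, power_on, replace_psu, reseat_ram, ship_unit, ticket_escalated, update_required} — 13 facts.

13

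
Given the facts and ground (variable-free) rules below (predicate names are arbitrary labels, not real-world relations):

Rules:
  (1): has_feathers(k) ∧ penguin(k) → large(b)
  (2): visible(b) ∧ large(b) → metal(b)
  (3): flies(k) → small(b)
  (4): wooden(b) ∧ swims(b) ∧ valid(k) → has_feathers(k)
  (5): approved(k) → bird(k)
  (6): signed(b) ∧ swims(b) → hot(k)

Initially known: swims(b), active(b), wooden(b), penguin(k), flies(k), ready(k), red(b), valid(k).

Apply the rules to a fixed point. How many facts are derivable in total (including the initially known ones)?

11

Round 1 fires (3), (4), giving small(b), has_feathers(k).
Round 2 fires (1), giving large(b).
Closure: {active(b), flies(k), has_feathers(k), large(b), penguin(k), ready(k), red(b), small(b), swims(b), valid(k), wooden(b)} — 11 facts.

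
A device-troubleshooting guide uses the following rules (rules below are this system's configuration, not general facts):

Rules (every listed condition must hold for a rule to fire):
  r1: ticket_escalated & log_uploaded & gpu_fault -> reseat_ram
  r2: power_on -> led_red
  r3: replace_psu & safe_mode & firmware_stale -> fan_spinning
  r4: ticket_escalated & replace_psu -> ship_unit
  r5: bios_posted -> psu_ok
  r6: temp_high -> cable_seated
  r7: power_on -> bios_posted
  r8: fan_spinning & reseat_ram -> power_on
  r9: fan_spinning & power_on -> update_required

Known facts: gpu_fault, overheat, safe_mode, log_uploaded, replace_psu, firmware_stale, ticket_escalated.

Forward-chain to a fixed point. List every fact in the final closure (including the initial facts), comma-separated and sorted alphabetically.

[1] r1 [ticket_escalated & log_uploaded & gpu_fault -> reseat_ram]; r3 [replace_psu & safe_mode & firmware_stale -> fan_spinning]; r4 [ticket_escalated & replace_psu -> ship_unit]. ⇒ new: reseat_ram, fan_spinning, ship_unit.
[2] r8 [fan_spinning & reseat_ram -> power_on]. ⇒ new: power_on.
[3] r2 [power_on -> led_red]; r7 [power_on -> bios_posted]; r9 [fan_spinning & power_on -> update_required]. ⇒ new: led_red, bios_posted, update_required.
[4] r5 [bios_posted -> psu_ok]. ⇒ new: psu_ok.

bios_posted, fan_spinning, firmware_stale, gpu_fault, led_red, log_uploaded, overheat, power_on, psu_ok, replace_psu, reseat_ram, safe_mode, ship_unit, ticket_escalated, update_required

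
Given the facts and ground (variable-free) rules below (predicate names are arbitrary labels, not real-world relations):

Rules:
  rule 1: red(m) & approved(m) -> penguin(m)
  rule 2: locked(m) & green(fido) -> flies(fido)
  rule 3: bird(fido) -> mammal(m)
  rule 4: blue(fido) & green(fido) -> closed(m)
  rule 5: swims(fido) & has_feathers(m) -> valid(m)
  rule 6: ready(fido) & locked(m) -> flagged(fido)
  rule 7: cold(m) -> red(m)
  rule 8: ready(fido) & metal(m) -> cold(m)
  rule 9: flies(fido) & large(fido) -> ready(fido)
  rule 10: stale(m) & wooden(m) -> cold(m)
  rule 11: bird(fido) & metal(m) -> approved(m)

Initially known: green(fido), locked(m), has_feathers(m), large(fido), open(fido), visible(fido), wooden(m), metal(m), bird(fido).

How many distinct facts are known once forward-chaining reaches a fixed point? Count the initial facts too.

17

Round 1: rule 2 [locked(m) & green(fido) -> flies(fido)]; rule 3 [bird(fido) -> mammal(m)]; rule 11 [bird(fido) & metal(m) -> approved(m)]. New: flies(fido), mammal(m), approved(m).
Round 2: rule 9 [flies(fido) & large(fido) -> ready(fido)]. New: ready(fido).
Round 3: rule 6 [ready(fido) & locked(m) -> flagged(fido)]; rule 8 [ready(fido) & metal(m) -> cold(m)]. New: flagged(fido), cold(m).
Round 4: rule 7 [cold(m) -> red(m)]. New: red(m).
Round 5: rule 1 [red(m) & approved(m) -> penguin(m)]. New: penguin(m).
Closure: {approved(m), bird(fido), cold(m), flagged(fido), flies(fido), green(fido), has_feathers(m), large(fido), locked(m), mammal(m), metal(m), open(fido), penguin(m), ready(fido), red(m), visible(fido), wooden(m)} — 17 facts.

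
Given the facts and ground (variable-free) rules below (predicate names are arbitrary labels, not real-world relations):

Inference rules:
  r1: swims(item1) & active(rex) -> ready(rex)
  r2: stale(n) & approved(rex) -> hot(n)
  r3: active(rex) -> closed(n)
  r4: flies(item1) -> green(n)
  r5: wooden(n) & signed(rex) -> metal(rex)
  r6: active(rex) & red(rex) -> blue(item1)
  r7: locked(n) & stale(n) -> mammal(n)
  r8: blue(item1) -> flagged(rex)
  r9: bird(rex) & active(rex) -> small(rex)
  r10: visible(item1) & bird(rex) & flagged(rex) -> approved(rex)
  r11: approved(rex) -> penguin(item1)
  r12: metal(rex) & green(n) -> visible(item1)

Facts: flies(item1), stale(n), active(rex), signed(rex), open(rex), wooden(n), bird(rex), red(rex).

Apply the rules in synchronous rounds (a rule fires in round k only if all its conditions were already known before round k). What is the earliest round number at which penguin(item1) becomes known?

4

Round 1 — r3, r4, r5, r6, r9, derive closed(n), green(n), metal(rex), blue(item1), small(rex).
Round 2 — r8, r12, derive flagged(rex), visible(item1).
Round 3 — r10, derive approved(rex).
Round 4 — r2, r11, derive hot(n), penguin(item1).
penguin(item1) first appears in round 4.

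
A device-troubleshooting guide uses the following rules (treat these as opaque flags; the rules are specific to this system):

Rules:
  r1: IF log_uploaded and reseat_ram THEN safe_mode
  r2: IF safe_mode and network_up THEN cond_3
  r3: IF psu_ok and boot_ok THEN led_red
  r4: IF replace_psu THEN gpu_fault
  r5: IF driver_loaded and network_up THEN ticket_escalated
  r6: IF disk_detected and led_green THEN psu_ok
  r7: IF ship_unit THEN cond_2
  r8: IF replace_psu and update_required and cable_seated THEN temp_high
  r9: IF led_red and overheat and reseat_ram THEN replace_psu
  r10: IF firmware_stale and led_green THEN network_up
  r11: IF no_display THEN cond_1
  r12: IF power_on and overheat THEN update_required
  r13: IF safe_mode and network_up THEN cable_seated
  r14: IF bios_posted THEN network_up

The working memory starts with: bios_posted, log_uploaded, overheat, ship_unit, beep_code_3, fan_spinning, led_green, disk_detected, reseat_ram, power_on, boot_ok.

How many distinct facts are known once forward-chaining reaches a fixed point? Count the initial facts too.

Round 1: r1 [IF log_uploaded and reseat_ram THEN safe_mode]; r6 [IF disk_detected and led_green THEN psu_ok]; r7 [IF ship_unit THEN cond_2]; r12 [IF power_on and overheat THEN update_required]; r14 [IF bios_posted THEN network_up]. New: safe_mode, psu_ok, cond_2, update_required, network_up.
Round 2: r2 [IF safe_mode and network_up THEN cond_3]; r3 [IF psu_ok and boot_ok THEN led_red]; r13 [IF safe_mode and network_up THEN cable_seated]. New: cond_3, led_red, cable_seated.
Round 3: r9 [IF led_red and overheat and reseat_ram THEN replace_psu]. New: replace_psu.
Round 4: r4 [IF replace_psu THEN gpu_fault]; r8 [IF replace_psu and update_required and cable_seated THEN temp_high]. New: gpu_fault, temp_high.
Closure: {beep_code_3, bios_posted, boot_ok, cable_seated, cond_2, cond_3, disk_detected, fan_spinning, gpu_fault, led_green, led_red, log_uploaded, network_up, overheat, power_on, psu_ok, replace_psu, reseat_ram, safe_mode, ship_unit, temp_high, update_required} — 22 facts.

22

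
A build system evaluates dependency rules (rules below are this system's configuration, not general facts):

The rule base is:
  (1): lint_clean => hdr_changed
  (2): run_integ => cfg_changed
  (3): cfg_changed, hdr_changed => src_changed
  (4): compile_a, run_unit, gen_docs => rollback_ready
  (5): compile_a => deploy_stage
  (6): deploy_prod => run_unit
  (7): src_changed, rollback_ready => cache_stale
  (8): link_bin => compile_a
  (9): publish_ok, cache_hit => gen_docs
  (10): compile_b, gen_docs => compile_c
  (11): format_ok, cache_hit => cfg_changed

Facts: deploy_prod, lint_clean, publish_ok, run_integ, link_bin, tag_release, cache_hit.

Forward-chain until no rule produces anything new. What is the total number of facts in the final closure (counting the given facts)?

16

Round 1 — (1), (2), (6), (8), (9), derive hdr_changed, cfg_changed, run_unit, compile_a, gen_docs.
Round 2 — (3), (4), (5), derive src_changed, rollback_ready, deploy_stage.
Round 3 — (7), derive cache_stale.
Closure: {cache_hit, cache_stale, cfg_changed, compile_a, deploy_prod, deploy_stage, gen_docs, hdr_changed, link_bin, lint_clean, publish_ok, rollback_ready, run_integ, run_unit, src_changed, tag_release} — 16 facts.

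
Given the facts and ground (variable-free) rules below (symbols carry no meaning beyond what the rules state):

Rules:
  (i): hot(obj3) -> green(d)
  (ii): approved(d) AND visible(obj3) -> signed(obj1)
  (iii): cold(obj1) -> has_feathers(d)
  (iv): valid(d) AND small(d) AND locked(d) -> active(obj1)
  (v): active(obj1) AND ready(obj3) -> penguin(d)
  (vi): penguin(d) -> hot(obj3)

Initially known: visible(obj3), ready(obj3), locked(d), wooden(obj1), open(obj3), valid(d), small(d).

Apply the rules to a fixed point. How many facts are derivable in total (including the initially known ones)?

[1] (iv) [valid(d) AND small(d) AND locked(d) -> active(obj1)]. ⇒ new: active(obj1).
[2] (v) [active(obj1) AND ready(obj3) -> penguin(d)]. ⇒ new: penguin(d).
[3] (vi) [penguin(d) -> hot(obj3)]. ⇒ new: hot(obj3).
[4] (i) [hot(obj3) -> green(d)]. ⇒ new: green(d).
Closure: {active(obj1), green(d), hot(obj3), locked(d), open(obj3), penguin(d), ready(obj3), small(d), valid(d), visible(obj3), wooden(obj1)} — 11 facts.

11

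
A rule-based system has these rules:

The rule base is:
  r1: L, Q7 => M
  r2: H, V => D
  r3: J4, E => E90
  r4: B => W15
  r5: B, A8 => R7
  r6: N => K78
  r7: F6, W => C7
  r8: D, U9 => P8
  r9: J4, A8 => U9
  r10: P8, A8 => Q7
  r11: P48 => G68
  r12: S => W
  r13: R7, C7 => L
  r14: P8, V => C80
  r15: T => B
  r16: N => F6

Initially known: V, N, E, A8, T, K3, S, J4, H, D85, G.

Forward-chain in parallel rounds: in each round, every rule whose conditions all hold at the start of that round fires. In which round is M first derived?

4

[1] r2 [H, V => D]; r3 [J4, E => E90]; r6 [N => K78]; r9 [J4, A8 => U9]; r12 [S => W]; r15 [T => B]; r16 [N => F6]. ⇒ new: D, E90, K78, U9, W, B, F6.
[2] r4 [B => W15]; r5 [B, A8 => R7]; r7 [F6, W => C7]; r8 [D, U9 => P8]. ⇒ new: W15, R7, C7, P8.
[3] r10 [P8, A8 => Q7]; r13 [R7, C7 => L]; r14 [P8, V => C80]. ⇒ new: Q7, L, C80.
[4] r1 [L, Q7 => M]. ⇒ new: M.
M first appears in round 4.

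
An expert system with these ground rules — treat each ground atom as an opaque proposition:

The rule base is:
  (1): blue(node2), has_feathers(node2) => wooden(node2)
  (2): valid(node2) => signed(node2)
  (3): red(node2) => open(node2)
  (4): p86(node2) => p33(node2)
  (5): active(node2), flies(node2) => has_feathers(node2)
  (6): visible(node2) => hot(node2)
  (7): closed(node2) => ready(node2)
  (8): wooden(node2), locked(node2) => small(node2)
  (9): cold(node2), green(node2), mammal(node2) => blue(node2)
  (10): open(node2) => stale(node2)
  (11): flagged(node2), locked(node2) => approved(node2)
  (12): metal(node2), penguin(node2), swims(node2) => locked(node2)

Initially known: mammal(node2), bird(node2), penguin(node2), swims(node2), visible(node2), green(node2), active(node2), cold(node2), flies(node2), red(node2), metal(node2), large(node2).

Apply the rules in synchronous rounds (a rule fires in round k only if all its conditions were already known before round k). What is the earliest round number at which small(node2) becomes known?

3

[1] (3) [red(node2) => open(node2)]; (5) [active(node2), flies(node2) => has_feathers(node2)]; (6) [visible(node2) => hot(node2)]; (9) [cold(node2), green(node2), mammal(node2) => blue(node2)]; (12) [metal(node2), penguin(node2), swims(node2) => locked(node2)]. ⇒ new: open(node2), has_feathers(node2), hot(node2), blue(node2), locked(node2).
[2] (1) [blue(node2), has_feathers(node2) => wooden(node2)]; (10) [open(node2) => stale(node2)]. ⇒ new: wooden(node2), stale(node2).
[3] (8) [wooden(node2), locked(node2) => small(node2)]. ⇒ new: small(node2).
small(node2) first appears in round 3.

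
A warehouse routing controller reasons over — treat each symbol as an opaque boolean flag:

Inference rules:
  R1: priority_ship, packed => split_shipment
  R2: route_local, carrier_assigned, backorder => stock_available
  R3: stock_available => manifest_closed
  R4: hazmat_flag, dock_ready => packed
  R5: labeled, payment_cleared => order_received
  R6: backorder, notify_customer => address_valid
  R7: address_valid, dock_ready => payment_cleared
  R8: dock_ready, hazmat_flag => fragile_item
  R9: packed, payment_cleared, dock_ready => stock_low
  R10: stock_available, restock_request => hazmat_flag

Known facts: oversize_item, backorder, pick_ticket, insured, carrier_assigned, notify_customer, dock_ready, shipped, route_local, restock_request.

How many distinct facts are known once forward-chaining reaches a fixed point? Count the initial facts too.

Round 1 — R2, R6, derive stock_available, address_valid.
Round 2 — R3, R7, R10, derive manifest_closed, payment_cleared, hazmat_flag.
Round 3 — R4, R8, derive packed, fragile_item.
Round 4 — R9, derive stock_low.
Closure: {address_valid, backorder, carrier_assigned, dock_ready, fragile_item, hazmat_flag, insured, manifest_closed, notify_customer, oversize_item, packed, payment_cleared, pick_ticket, restock_request, route_local, shipped, stock_available, stock_low} — 18 facts.

18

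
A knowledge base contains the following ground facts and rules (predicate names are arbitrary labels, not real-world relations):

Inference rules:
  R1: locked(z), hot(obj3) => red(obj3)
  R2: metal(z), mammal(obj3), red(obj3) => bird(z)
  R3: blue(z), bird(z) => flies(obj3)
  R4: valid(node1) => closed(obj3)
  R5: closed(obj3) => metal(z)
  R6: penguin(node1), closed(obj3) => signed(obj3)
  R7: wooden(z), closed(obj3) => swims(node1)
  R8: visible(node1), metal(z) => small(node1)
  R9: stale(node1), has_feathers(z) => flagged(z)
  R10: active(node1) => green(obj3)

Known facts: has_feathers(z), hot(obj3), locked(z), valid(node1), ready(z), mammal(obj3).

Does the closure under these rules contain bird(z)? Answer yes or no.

[1] R1 [locked(z), hot(obj3) => red(obj3)]; R4 [valid(node1) => closed(obj3)]. ⇒ new: red(obj3), closed(obj3).
[2] R5 [closed(obj3) => metal(z)]. ⇒ new: metal(z).
[3] R2 [metal(z), mammal(obj3), red(obj3) => bird(z)]. ⇒ new: bird(z).
bird(z) appears in round 3, so it is derivable.

yes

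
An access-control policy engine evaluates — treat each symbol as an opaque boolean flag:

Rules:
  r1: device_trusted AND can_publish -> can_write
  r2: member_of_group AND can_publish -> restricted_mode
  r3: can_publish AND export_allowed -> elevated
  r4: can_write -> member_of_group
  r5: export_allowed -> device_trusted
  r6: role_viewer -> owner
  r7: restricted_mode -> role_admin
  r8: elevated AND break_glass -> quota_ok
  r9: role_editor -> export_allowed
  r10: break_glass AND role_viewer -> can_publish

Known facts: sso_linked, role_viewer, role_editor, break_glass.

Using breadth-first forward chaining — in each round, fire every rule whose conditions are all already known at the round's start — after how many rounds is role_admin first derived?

6

Round 1: r6 [role_viewer -> owner]; r9 [role_editor -> export_allowed]; r10 [break_glass AND role_viewer -> can_publish]. New: owner, export_allowed, can_publish.
Round 2: r3 [can_publish AND export_allowed -> elevated]; r5 [export_allowed -> device_trusted]. New: elevated, device_trusted.
Round 3: r1 [device_trusted AND can_publish -> can_write]; r8 [elevated AND break_glass -> quota_ok]. New: can_write, quota_ok.
Round 4: r4 [can_write -> member_of_group]. New: member_of_group.
Round 5: r2 [member_of_group AND can_publish -> restricted_mode]. New: restricted_mode.
Round 6: r7 [restricted_mode -> role_admin]. New: role_admin.
role_admin first appears in round 6.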